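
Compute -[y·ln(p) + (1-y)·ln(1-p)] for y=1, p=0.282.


BCE = -[y·ln(p) + (1-y)·ln(1-p)]
= -1·ln(0.282) - 0
= -ln(0.282) = 1.2658

1.2658


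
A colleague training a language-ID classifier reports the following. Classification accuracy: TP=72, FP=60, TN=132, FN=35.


Accuracy = (TP+TN)/(TP+TN+FP+FN)
= (72+132)/(299)
= 204/299 = 68.23%

68.23%


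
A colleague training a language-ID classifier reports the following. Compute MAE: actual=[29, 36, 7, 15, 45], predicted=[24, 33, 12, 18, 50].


Absolute errors: |29-24|=5, |36-33|=3, |7-12|=5, |15-18|=3, |45-50|=5
Sum = 21
MAE = 21/5 = 21/5

21/5


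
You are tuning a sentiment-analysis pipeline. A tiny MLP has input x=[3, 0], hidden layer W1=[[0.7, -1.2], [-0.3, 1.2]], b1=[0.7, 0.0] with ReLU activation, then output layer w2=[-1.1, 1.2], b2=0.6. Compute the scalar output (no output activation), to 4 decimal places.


z1[0] = (0.7)·(3) + (-1.2)·(0) + 0.7 = 2.8
z1[1] = (-0.3)·(3) + (1.2)·(0) + 0.0 = -0.9
h = ReLU(z1) = [2.8, 0.0]
output = (-1.1)·(2.8) + (1.2)·(0.0) + 0.6 = -2.48

-2.48


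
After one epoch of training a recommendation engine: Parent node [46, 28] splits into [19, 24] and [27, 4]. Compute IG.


Parent = [46, 28], H_parent = 0.9569
H_left = 0.9902 (n=43), H_right = 0.5548 (n=31)
H_children = (43/74)·0.9902 + (31/74)·0.5548 = 0.8078
IG = 0.9569 - 0.8078 = 0.1491

0.1491


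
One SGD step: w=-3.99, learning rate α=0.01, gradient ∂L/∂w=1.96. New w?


w_new = w - α·∇
= -3.99 - 0.01·1.96
= -3.99 - 0.0196
= -4.0096

-4.0096


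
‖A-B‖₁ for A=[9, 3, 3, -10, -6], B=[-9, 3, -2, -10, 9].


d = |9+ 9| + |3-3| + |3+ 2| + |-10+ 10| + |-6-9|
  = 18 + 0 + 5 + 0 + 15
  = 38

38


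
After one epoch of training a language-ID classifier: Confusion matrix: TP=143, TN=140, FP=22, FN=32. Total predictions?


Total = TP + TN + FP + FN
= 143 + 140 + 22 + 32
= 337
(Predicted positive: 165, predicted negative: 172)

337


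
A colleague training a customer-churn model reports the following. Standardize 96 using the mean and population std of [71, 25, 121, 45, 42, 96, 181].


μ = 83, σ = 50.4975
z = (96 - 83)/50.4975 = 0.2574

0.2574


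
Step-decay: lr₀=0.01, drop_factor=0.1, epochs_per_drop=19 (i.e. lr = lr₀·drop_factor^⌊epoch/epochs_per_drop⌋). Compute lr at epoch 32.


n_drops = ⌊32/19⌋ = 1
lr = 0.01·0.1^1 = 0.01·0.1 = 0.001

0.001


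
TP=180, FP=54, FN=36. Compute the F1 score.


Precision = 180/234 = 0.7692
Recall = 180/216 = 0.8333
F1 = 2·P·R/(P+R) = 2·TP/(2·TP+FP+FN) = 360/(360+54+36) = 360/450 = 0.8

0.8


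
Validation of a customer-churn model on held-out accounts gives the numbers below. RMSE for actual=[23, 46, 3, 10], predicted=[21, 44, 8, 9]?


MSE = 34/4 = 8.5
RMSE = √(34/4) = 2.9155

2.9155


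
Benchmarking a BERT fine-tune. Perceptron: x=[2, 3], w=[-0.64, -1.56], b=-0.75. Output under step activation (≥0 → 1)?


z = (2)·(-0.64) + (3)·(-1.56) - 0.75
  = -6.71
step(z) = 0 (z<0)

0


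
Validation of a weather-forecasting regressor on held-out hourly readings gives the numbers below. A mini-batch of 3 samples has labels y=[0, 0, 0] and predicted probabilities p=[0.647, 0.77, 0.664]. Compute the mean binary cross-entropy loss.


L[0] = -ln(1-0.647) = -ln(0.353) = 1.0413
L[1] = -ln(1-0.77) = -ln(0.23) = 1.4697
L[2] = -ln(1-0.664) = -ln(0.336) = 1.0906
mean = (1.0413 + 1.4697 + 1.0906)/3 = 1.2005

1.2005


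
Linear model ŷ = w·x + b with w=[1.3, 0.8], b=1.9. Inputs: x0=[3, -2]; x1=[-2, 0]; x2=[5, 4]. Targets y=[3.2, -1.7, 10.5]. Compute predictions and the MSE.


ŷ0 = (1.3)·(3) + (0.8)·(-2) + 1.9 = 4.2
ŷ1 = (1.3)·(-2) + (0.8)·(0) + 1.9 = -0.7
ŷ2 = (1.3)·(5) + (0.8)·(4) + 1.9 = 11.6
errors² = [1.0, 1.0, 1.21]
MSE = 3.2100/3 = 1.07

1.07


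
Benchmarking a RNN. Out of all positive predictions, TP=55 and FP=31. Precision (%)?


Precision = TP/(TP+FP)
= 55/(55+31)
= 55/86 = 63.95%

63.95%


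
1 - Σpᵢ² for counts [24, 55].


Probabilities: [24/79, 55/79] ≈ [0.3038, 0.6962]
Σpᵢ² = (576 + 3025)/79² = 3601/6241
Gini = 1 - Σpᵢ² = 1 - 3601/6241 = 0.423

0.423


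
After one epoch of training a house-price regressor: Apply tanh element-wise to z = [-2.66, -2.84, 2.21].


tanh(-2.66) = -0.9903
tanh(-2.84) = -0.9932
tanh(2.21) = 0.9762
result = [-0.9903, -0.9932, 0.9762]

[-0.9903, -0.9932, 0.9762]


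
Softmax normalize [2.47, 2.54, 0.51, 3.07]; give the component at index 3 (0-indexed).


Exponentials: e^2.47=11.8224, e^2.54=12.6797, e^0.51=1.6653, e^3.07=21.5419
Sum = 47.7093
Softmax = [0.2478, 0.2658, 0.0349, 0.4515]
p[3] = 21.5419/47.7093 = 0.4515

0.4515


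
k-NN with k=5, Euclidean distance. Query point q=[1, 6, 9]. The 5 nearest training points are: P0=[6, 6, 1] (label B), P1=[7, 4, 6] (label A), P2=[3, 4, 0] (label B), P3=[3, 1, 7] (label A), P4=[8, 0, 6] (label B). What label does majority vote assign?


d(q,P0) = 9.434  (label B)
d(q,P1) = 7.0  (label A)
d(q,P2) = 9.434  (label B)
d(q,P3) = 5.7446  (label A)
d(q,P4) = 9.6954  (label B)
Votes: A=2, B=3
Majority → B

B


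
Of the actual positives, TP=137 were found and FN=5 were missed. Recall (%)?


Recall = TP/(TP+FN)
= 137/(137+5)
= 137/142 = 96.48%

96.48%


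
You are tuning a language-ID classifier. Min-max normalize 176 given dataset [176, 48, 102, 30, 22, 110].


min=22, max=176
(176-22)/(176-22) = 154/154 = 1.0

1.0


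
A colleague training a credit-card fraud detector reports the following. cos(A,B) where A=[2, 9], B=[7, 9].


A·B = 2·7 + 9·9 = 95
‖A‖ = √85 = 9.2195, ‖B‖ = √130 = 11.4018
cos = 95/(√85·√130) = 95/√11050 = 0.9037

0.9037


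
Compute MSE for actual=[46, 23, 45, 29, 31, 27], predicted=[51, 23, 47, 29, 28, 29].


Squared errors: (46-51)²=25, (23-23)²=0, (45-47)²=4, (29-29)²=0, (31-28)²=9, (27-29)²=4
Sum = 42
MSE = 42/6 = 7

7


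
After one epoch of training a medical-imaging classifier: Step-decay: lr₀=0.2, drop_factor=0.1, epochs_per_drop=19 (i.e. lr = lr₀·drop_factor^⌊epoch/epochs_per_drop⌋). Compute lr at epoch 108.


n_drops = ⌊108/19⌋ = 5
lr = 0.2·0.1^5 = 0.2·0.00001 = 0.000002

0.000002


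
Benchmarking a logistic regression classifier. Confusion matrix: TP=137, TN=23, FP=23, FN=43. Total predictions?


Total = TP + TN + FP + FN
= 137 + 23 + 23 + 43
= 226
(Predicted positive: 160, predicted negative: 66)

226


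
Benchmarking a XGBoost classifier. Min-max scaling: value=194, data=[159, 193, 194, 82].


min=82, max=194
(194-82)/(194-82) = 112/112 = 1.0

1.0


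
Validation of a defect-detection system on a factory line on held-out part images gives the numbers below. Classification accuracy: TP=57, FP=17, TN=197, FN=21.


Accuracy = (TP+TN)/(TP+TN+FP+FN)
= (57+197)/(292)
= 254/292 = 86.99%

86.99%


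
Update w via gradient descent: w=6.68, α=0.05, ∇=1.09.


w_new = w - α·∇
= 6.68 - 0.05·1.09
= 6.68 - 0.0545
= 6.6255

6.6255


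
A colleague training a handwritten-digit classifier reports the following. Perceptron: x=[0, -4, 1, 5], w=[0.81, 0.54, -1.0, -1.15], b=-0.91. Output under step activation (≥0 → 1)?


z = (0)·(0.81) + (-4)·(0.54) + (1)·(-1.0) + (5)·(-1.15) - 0.91
  = -9.82
step(z) = 0 (z<0)

0


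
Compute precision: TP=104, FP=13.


Precision = TP/(TP+FP)
= 104/(104+13)
= 104/117 = 88.89%

88.89%


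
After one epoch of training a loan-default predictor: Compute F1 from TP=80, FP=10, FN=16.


Precision = 80/90 = 0.8889
Recall = 80/96 = 0.8333
F1 = 2·P·R/(P+R) = 2·TP/(2·TP+FP+FN) = 160/(160+10+16) = 160/186 = 0.8602

0.8602


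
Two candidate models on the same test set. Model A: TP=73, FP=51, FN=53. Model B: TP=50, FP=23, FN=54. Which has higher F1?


Model A: P=73/124=0.5887, R=73/126=0.5794, F1=2PR/(P+R)=2TP/(2TP+FP+FN)=146/250=0.584
Model B: P=50/73=0.6849, R=50/104=0.4808, F1=2PR/(P+R)=2TP/(2TP+FP+FN)=100/177=0.565
0.584 > 0.565 → Model A

Model A


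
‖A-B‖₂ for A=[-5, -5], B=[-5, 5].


d = √((-5+ 5)² + (-5-5)²)
  = √(0 + 100)
  = √100 = 10.0

10.0


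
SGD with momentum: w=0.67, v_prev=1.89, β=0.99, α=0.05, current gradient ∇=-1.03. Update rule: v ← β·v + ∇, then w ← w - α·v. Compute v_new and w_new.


v_new = 0.99·1.89 - 1.03 = 1.8711 - 1.03 = 0.8411
w_new = 0.67 - 0.05·0.8411 = 0.67 - 0.042055 = 0.627945

v_new=0.8411, w_new=0.627945


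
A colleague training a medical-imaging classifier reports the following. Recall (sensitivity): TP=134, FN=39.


Recall = TP/(TP+FN)
= 134/(134+39)
= 134/173 = 77.46%

77.46%


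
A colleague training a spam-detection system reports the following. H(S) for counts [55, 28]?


Probabilities: [55/83, 28/83] ≈ [0.6627, 0.3373]
H = -((55/83)·log₂(55/83) + (28/83)·log₂(28/83))
  = 0.9223 bits

0.9223 bits


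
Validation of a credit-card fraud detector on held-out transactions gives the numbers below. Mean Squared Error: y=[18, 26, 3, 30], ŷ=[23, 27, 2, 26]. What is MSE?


Squared errors: (18-23)²=25, (26-27)²=1, (3-2)²=1, (30-26)²=16
Sum = 43
MSE = 43/4 = 43/4

43/4


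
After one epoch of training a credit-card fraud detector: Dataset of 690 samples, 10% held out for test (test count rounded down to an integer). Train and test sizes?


Test = ⌊690·10/100⌋ = 69
Train = 690 - 69 = 621

Train: 621, Test: 69


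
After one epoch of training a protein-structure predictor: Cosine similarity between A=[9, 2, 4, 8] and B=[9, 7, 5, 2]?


A·B = 9·9 + 2·7 + 4·5 + 8·2 = 131
‖A‖ = √165 = 12.8452, ‖B‖ = √159 = 12.6095
cos = 131/(√165·√159) = 131/√26235 = 0.8088

0.8088


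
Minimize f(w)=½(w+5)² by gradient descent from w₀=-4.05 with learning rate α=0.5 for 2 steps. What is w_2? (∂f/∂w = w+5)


step 1: grad = -4.05+5 = 0.95; w = -4.05 - 0.5·(0.95) = -4.525
step 2: grad = -4.525+5 = 0.475; w = -4.525 - 0.5·(0.475) = -4.7625

-4.7625


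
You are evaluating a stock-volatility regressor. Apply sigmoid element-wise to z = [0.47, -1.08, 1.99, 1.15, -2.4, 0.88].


σ(0.47) = 1/(1+e^-0.47) = 0.6154
σ(-1.08) = 1/(1+e^1.08) = 0.2535
σ(1.99) = 1/(1+e^-1.99) = 0.8797
σ(1.15) = 1/(1+e^-1.15) = 0.7595
σ(-2.4) = 1/(1+e^2.4) = 0.0832
σ(0.88) = 1/(1+e^-0.88) = 0.7068
result = [0.6154, 0.2535, 0.8797, 0.7595, 0.0832, 0.7068]

[0.6154, 0.2535, 0.8797, 0.7595, 0.0832, 0.7068]


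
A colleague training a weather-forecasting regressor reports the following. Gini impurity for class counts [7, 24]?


Probabilities: [7/31, 24/31] ≈ [0.2258, 0.7742]
Σpᵢ² = (49 + 576)/31² = 625/961
Gini = 1 - Σpᵢ² = 1 - 625/961 = 0.3496

0.3496


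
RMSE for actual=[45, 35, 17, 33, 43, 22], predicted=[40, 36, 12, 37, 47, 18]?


MSE = 99/6 = 16.5
RMSE = √(99/6) = 4.062

4.062


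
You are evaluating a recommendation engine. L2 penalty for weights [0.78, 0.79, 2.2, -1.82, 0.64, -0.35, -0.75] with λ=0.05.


‖w‖₂² = (0.78)² + (0.79)² + (2.2)² + (-1.82)² + (0.64)² + (-0.35)² + (-0.75)²
     = 0.6084 + 0.6241 + 4.84 + 3.3124 + 0.4096 + 0.1225 + 0.5625
     = 10.4795
λ·‖w‖₂² = 0.05·10.4795 = 0.523975

0.523975


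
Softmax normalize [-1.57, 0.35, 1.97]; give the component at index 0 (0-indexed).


Exponentials: e^-1.57=0.208, e^0.35=1.4191, e^1.97=7.1707
Sum = 8.7978
Softmax = [0.0236, 0.1613, 0.8151]
p[0] = 0.208/8.7978 = 0.0236

0.0236


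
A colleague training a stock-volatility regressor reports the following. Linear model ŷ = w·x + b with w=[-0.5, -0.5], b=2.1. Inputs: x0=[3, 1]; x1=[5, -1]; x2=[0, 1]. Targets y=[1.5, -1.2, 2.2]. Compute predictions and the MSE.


ŷ0 = (-0.5)·(3) + (-0.5)·(1) + 2.1 = 0.1
ŷ1 = (-0.5)·(5) + (-0.5)·(-1) + 2.1 = 0.1
ŷ2 = (-0.5)·(0) + (-0.5)·(1) + 2.1 = 1.6
errors² = [1.96, 1.69, 0.36]
MSE = 4.0100/3 = 1.3367

1.3367


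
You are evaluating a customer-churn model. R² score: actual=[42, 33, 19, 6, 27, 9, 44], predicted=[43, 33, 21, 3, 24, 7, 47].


ȳ = 25.7143
SS_res = Σ(y-ŷ)² = 36
SS_tot = Σ(y-ȳ)² = 1367.43
R² = 1 - SS_res/SS_tot = 1 - 0.0263 = 0.9737

0.9737


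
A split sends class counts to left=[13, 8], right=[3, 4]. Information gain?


Parent = [16, 12], H_parent = 0.9852
H_left = 0.9587 (n=21), H_right = 0.9852 (n=7)
H_children = (21/28)·0.9587 + (7/28)·0.9852 = 0.9653
IG = 0.9852 - 0.9653 = 0.0199

0.0199


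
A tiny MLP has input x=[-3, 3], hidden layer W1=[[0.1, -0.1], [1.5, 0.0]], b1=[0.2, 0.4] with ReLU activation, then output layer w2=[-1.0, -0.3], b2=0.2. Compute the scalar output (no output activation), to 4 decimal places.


z1[0] = (0.1)·(-3) + (-0.1)·(3) + 0.2 = -0.4
z1[1] = (1.5)·(-3) + (0.0)·(3) + 0.4 = -4.1
h = ReLU(z1) = [0.0, 0.0]
output = (-1.0)·(0.0) + (-0.3)·(0.0) + 0.2 = 0.2

0.2


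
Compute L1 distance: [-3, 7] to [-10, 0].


d = |-3+ 10| + |7-0|
  = 7 + 7
  = 14

14


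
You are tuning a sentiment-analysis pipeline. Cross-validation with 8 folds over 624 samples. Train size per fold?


Fold size = 624/8 = 78
Training per fold = 624 - 78 = 546

546


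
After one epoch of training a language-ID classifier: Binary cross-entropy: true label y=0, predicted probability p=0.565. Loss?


BCE = -[y·ln(p) + (1-y)·ln(1-p)]
= -0 - 1·ln(1-0.565)
= -ln(0.435) = 0.8324

0.8324


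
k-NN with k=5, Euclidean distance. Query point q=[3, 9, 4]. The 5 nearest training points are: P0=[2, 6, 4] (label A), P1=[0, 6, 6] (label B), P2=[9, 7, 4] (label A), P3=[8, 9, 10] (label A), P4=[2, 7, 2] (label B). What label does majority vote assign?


d(q,P0) = 3.1623  (label A)
d(q,P1) = 4.6904  (label B)
d(q,P2) = 6.3246  (label A)
d(q,P3) = 7.8102  (label A)
d(q,P4) = 3.0  (label B)
Votes: A=3, B=2
Majority → A

A


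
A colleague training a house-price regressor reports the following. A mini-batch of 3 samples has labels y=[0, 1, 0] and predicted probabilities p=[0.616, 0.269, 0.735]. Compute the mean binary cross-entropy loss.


L[0] = -ln(1-0.616) = -ln(0.384) = 0.9571
L[1] = -ln(0.269) = 1.313
L[2] = -ln(1-0.735) = -ln(0.265) = 1.328
mean = (0.9571 + 1.313 + 1.328)/3 = 1.1994

1.1994


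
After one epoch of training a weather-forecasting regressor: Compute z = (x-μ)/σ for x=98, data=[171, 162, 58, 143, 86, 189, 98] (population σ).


μ = 129.5714, σ = 45.5094
z = (98 - 129.5714)/45.5094 = -0.6937

-0.6937


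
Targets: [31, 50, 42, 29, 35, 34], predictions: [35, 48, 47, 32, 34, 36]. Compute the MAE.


Absolute errors: |31-35|=4, |50-48|=2, |42-47|=5, |29-32|=3, |35-34|=1, |34-36|=2
Sum = 17
MAE = 17/6 = 17/6

17/6


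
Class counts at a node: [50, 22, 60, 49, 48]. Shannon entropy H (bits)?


Probabilities: [50/229, 22/229, 60/229, 49/229, 48/229] ≈ [0.2183, 0.0961, 0.262, 0.214, 0.2096]
H = -((50/229)·log₂(50/229) + (22/229)·log₂(22/229) + (60/229)·log₂(60/229) + (49/229)·log₂(49/229) + (48/229)·log₂(48/229))
  = 2.2588 bits

2.2588 bits


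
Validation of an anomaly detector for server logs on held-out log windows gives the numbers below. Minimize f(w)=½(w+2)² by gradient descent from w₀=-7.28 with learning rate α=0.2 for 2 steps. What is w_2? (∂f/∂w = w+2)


step 1: grad = -7.28+2 = -5.28; w = -7.28 - 0.2·(-5.28) = -6.224
step 2: grad = -6.224+2 = -4.224; w = -6.224 - 0.2·(-4.224) = -5.3792

-5.3792


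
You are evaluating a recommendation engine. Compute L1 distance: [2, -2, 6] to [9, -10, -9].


d = |2-9| + |-2+ 10| + |6+ 9|
  = 7 + 8 + 15
  = 30

30


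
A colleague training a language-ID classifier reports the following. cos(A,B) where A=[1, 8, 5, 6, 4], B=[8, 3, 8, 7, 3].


A·B = 1·8 + 8·3 + 5·8 + 6·7 + 4·3 = 126
‖A‖ = √142 = 11.9164, ‖B‖ = √195 = 13.9642
cos = 126/(√142·√195) = 126/√27690 = 0.7572

0.7572


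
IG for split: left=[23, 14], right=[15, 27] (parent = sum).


Parent = [38, 41], H_parent = 0.999
H_left = 0.9569 (n=37), H_right = 0.9403 (n=42)
H_children = (37/79)·0.9569 + (42/79)·0.9403 = 0.9481
IG = 0.999 - 0.9481 = 0.0509

0.0509


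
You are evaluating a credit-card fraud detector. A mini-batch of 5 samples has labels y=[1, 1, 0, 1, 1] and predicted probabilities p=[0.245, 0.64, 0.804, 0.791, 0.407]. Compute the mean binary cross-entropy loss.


L[0] = -ln(0.245) = 1.4065
L[1] = -ln(0.64) = 0.4463
L[2] = -ln(1-0.804) = -ln(0.196) = 1.6296
L[3] = -ln(0.791) = 0.2345
L[4] = -ln(0.407) = 0.8989
mean = (1.4065 + 0.4463 + 1.6296 + 0.2345 + 0.8989)/5 = 0.9232

0.9232


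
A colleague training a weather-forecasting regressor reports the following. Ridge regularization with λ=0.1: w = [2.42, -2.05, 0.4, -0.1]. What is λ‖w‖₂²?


‖w‖₂² = (2.42)² + (-2.05)² + (0.4)² + (-0.1)²
     = 5.8564 + 4.2025 + 0.16 + 0.01
     = 10.2289
λ·‖w‖₂² = 0.1·10.2289 = 1.02289

1.02289


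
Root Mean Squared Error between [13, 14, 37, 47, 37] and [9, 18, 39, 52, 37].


MSE = 61/5 = 12.2
RMSE = √(61/5) = 3.4928

3.4928


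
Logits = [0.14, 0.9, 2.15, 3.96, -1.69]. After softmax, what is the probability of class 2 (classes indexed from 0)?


Exponentials: e^0.14=1.1503, e^0.9=2.4596, e^2.15=8.5849, e^3.96=52.4573, e^-1.69=0.1845
Sum = 64.8366
Softmax = [0.0177, 0.0379, 0.1324, 0.8091, 0.0028]
p[2] = 8.5849/64.8366 = 0.1324

0.1324


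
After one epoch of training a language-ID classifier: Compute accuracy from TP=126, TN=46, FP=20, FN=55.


Accuracy = (TP+TN)/(TP+TN+FP+FN)
= (126+46)/(247)
= 172/247 = 69.64%

69.64%


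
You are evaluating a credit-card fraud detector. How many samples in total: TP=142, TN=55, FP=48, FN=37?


Total = TP + TN + FP + FN
= 142 + 55 + 48 + 37
= 282
(Predicted positive: 190, predicted negative: 92)

282


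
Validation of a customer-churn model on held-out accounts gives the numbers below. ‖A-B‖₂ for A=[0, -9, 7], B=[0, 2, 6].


d = √((0-0)² + (-9-2)² + (7-6)²)
  = √(0 + 121 + 1)
  = √122 = 11.0454

11.0454


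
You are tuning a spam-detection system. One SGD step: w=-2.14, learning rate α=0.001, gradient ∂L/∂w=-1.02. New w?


w_new = w - α·∇
= -2.14 - 0.001·-1.02
= -2.14 + 0.00102
= -2.13898

-2.13898


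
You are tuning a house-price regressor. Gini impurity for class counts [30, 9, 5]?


Probabilities: [30/44, 9/44, 5/44] ≈ [0.6818, 0.2045, 0.1136]
Σpᵢ² = (900 + 81 + 25)/44² = 1006/1936
Gini = 1 - Σpᵢ² = 1 - 1006/1936 = 0.4804

0.4804


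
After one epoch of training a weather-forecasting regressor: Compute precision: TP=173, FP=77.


Precision = TP/(TP+FP)
= 173/(173+77)
= 173/250 = 69.2%

69.2%


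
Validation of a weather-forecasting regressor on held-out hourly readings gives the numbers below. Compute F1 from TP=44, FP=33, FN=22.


Precision = 44/77 = 0.5714
Recall = 44/66 = 0.6667
F1 = 2·P·R/(P+R) = 2·TP/(2·TP+FP+FN) = 88/(88+33+22) = 88/143 = 0.6154

0.6154


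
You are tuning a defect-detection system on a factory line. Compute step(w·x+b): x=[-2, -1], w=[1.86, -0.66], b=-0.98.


z = (-2)·(1.86) + (-1)·(-0.66) - 0.98
  = -4.04
step(z) = 0 (z<0)

0


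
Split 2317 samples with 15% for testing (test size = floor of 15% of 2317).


Test = ⌊2317·15/100⌋ = 347
Train = 2317 - 347 = 1970

Train: 1970, Test: 347


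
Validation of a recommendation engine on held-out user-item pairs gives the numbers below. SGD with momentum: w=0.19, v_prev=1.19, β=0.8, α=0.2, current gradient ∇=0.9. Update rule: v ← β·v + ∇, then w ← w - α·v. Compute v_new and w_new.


v_new = 0.8·1.19 + 0.9 = 0.952 + 0.9 = 1.852
w_new = 0.19 - 0.2·1.852 = 0.19 - 0.3704 = -0.1804

v_new=1.852, w_new=-0.1804


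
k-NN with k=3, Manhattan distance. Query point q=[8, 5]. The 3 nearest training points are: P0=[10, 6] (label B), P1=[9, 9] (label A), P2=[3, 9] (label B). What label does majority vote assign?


d(q,P0) = 3  (label B)
d(q,P1) = 5  (label A)
d(q,P2) = 9  (label B)
Votes: A=1, B=2
Majority → B

B


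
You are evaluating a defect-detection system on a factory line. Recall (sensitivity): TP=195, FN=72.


Recall = TP/(TP+FN)
= 195/(195+72)
= 195/267 = 73.03%

73.03%


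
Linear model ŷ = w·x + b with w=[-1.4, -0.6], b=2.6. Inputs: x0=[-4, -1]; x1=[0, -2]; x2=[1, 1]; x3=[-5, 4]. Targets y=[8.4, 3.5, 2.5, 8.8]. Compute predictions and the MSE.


ŷ0 = (-1.4)·(-4) + (-0.6)·(-1) + 2.6 = 8.8
ŷ1 = (-1.4)·(0) + (-0.6)·(-2) + 2.6 = 3.8
ŷ2 = (-1.4)·(1) + (-0.6)·(1) + 2.6 = 0.6
ŷ3 = (-1.4)·(-5) + (-0.6)·(4) + 2.6 = 7.2
errors² = [0.16, 0.09, 3.61, 2.56]
MSE = 6.4200/4 = 1.605

1.605


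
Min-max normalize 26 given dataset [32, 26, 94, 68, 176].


min=26, max=176
(26-26)/(176-26) = 0/150 = 0.0

0.0


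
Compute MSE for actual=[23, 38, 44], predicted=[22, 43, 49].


Squared errors: (23-22)²=1, (38-43)²=25, (44-49)²=25
Sum = 51
MSE = 51/3 = 17

17


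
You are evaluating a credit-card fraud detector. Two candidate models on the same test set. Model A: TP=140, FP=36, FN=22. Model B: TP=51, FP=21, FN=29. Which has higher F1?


Model A: P=140/176=0.7955, R=140/162=0.8642, F1=2PR/(P+R)=2TP/(2TP+FP+FN)=280/338=0.8284
Model B: P=51/72=0.7083, R=51/80=0.6375, F1=2PR/(P+R)=2TP/(2TP+FP+FN)=102/152=0.6711
0.8284 > 0.6711 → Model A

Model A


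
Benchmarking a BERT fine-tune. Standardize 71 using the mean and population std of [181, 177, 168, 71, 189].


μ = 157.2, σ = 43.6275
z = (71 - 157.2)/43.6275 = -1.9758

-1.9758


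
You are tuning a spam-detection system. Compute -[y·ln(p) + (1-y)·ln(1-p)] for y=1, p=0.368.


BCE = -[y·ln(p) + (1-y)·ln(1-p)]
= -1·ln(0.368) - 0
= -ln(0.368) = 0.9997

0.9997


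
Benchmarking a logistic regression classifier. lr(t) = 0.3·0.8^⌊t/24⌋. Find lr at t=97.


n_drops = ⌊97/24⌋ = 4
lr = 0.3·0.8^4 = 0.3·0.4096 = 0.12288

0.12288


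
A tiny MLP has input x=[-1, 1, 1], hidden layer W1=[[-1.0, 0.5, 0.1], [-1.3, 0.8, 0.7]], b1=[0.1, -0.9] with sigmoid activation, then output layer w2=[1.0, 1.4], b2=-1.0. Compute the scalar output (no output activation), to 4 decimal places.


z1[0] = (-1.0)·(-1) + (0.5)·(1) + (0.1)·(1) + 0.1 = 1.7
z1[1] = (-1.3)·(-1) + (0.8)·(1) + (0.7)·(1) - 0.9 = 1.9
h = sigmoid(z1) = [0.8455, 0.8699]
output = (1.0)·(0.8455) + (1.4)·(0.8699) - 1.0 = 1.0634

1.0634


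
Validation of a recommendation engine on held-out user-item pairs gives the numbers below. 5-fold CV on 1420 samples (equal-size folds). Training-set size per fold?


Fold size = 1420/5 = 284
Training per fold = 1420 - 284 = 1136

1136


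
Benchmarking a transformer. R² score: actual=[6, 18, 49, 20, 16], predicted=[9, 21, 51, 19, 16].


ȳ = 21.8
SS_res = Σ(y-ŷ)² = 23
SS_tot = Σ(y-ȳ)² = 1040.8
R² = 1 - SS_res/SS_tot = 1 - 0.0221 = 0.9779

0.9779


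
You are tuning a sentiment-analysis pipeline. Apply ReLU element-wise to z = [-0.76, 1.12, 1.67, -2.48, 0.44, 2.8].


ReLU(-0.76) = max(0, -0.76) = 0.0
ReLU(1.12) = max(0, 1.12) = 1.12
ReLU(1.67) = max(0, 1.67) = 1.67
ReLU(-2.48) = max(0, -2.48) = 0.0
ReLU(0.44) = max(0, 0.44) = 0.44
ReLU(2.8) = max(0, 2.8) = 2.8
result = [0.0, 1.12, 1.67, 0.0, 0.44, 2.8]

[0.0, 1.12, 1.67, 0.0, 0.44, 2.8]


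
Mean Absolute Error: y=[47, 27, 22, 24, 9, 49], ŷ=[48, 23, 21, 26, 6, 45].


Absolute errors: |47-48|=1, |27-23|=4, |22-21|=1, |24-26|=2, |9-6|=3, |49-45|=4
Sum = 15
MAE = 15/6 = 5/2

5/2


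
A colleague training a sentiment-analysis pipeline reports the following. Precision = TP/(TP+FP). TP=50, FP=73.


Precision = TP/(TP+FP)
= 50/(50+73)
= 50/123 = 40.65%

40.65%


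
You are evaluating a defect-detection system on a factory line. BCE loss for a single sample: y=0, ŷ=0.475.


BCE = -[y·ln(p) + (1-y)·ln(1-p)]
= -0 - 1·ln(1-0.475)
= -ln(0.525) = 0.6444

0.6444


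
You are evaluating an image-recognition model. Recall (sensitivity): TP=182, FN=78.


Recall = TP/(TP+FN)
= 182/(182+78)
= 182/260 = 70.0%

70.0%


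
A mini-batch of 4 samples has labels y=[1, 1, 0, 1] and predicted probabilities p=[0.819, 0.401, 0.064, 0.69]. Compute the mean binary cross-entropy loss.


L[0] = -ln(0.819) = 0.1997
L[1] = -ln(0.401) = 0.9138
L[2] = -ln(1-0.064) = -ln(0.936) = 0.0661
L[3] = -ln(0.69) = 0.3711
mean = (0.1997 + 0.9138 + 0.0661 + 0.3711)/4 = 0.3877

0.3877


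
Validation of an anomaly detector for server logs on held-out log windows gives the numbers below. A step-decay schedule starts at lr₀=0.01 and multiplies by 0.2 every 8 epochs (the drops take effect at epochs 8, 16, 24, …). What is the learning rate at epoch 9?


n_drops = ⌊9/8⌋ = 1
lr = 0.01·0.2^1 = 0.01·0.2 = 0.002

0.002


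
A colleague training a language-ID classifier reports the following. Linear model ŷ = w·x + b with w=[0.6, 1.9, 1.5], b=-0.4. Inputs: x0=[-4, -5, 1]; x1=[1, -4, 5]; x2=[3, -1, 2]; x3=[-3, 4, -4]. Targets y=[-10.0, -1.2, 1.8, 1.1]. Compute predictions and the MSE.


ŷ0 = (0.6)·(-4) + (1.9)·(-5) + (1.5)·(1) - 0.4 = -10.8
ŷ1 = (0.6)·(1) + (1.9)·(-4) + (1.5)·(5) - 0.4 = 0.1
ŷ2 = (0.6)·(3) + (1.9)·(-1) + (1.5)·(2) - 0.4 = 2.5
ŷ3 = (0.6)·(-3) + (1.9)·(4) + (1.5)·(-4) - 0.4 = -0.6
errors² = [0.64, 1.69, 0.49, 2.89]
MSE = 5.7100/4 = 1.4275

1.4275


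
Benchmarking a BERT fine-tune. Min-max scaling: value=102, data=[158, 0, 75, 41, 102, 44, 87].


min=0, max=158
(102-0)/(158-0) = 102/158 = 0.6456

0.6456


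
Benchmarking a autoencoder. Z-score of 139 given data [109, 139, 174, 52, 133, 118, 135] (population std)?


μ = 122.8571, σ = 34.5643
z = (139 - 122.8571)/34.5643 = 0.467

0.467


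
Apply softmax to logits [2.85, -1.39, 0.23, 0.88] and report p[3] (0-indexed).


Exponentials: e^2.85=17.2878, e^-1.39=0.2491, e^0.23=1.2586, e^0.88=2.4109
Sum = 21.2064
Softmax = [0.8152, 0.0117, 0.0594, 0.1137]
p[3] = 2.4109/21.2064 = 0.1137

0.1137


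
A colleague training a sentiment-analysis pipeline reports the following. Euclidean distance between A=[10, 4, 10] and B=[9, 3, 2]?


d = √((10-9)² + (4-3)² + (10-2)²)
  = √(1 + 1 + 64)
  = √66 = 8.124

8.124


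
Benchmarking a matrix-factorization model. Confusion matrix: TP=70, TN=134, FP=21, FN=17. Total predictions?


Total = TP + TN + FP + FN
= 70 + 134 + 21 + 17
= 242
(Predicted positive: 91, predicted negative: 151)

242


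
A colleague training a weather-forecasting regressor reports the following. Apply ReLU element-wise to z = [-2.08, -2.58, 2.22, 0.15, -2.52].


ReLU(-2.08) = max(0, -2.08) = 0.0
ReLU(-2.58) = max(0, -2.58) = 0.0
ReLU(2.22) = max(0, 2.22) = 2.22
ReLU(0.15) = max(0, 0.15) = 0.15
ReLU(-2.52) = max(0, -2.52) = 0.0
result = [0.0, 0.0, 2.22, 0.15, 0.0]

[0.0, 0.0, 2.22, 0.15, 0.0]


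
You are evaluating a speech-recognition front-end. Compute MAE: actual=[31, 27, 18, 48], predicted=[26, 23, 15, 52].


Absolute errors: |31-26|=5, |27-23|=4, |18-15|=3, |48-52|=4
Sum = 16
MAE = 16/4 = 4

4


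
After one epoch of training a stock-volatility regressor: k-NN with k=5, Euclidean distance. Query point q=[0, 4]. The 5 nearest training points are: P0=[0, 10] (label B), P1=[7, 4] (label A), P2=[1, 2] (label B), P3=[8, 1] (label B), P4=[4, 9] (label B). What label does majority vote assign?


d(q,P0) = 6.0  (label B)
d(q,P1) = 7.0  (label A)
d(q,P2) = 2.2361  (label B)
d(q,P3) = 8.544  (label B)
d(q,P4) = 6.4031  (label B)
Votes: A=1, B=4
Majority → B

B


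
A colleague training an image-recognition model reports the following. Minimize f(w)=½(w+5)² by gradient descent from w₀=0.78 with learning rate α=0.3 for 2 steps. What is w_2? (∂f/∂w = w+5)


step 1: grad = 0.78+5 = 5.78; w = 0.78 - 0.3·(5.78) = -0.954
step 2: grad = -0.954+5 = 4.046; w = -0.954 - 0.3·(4.046) = -2.1678

-2.1678


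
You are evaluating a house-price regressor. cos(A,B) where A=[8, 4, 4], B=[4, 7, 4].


A·B = 8·4 + 4·7 + 4·4 = 76
‖A‖ = √96 = 9.798, ‖B‖ = √81 = 9
cos = 76/(√96·√81) = 76/√7776 = 0.8619

0.8619


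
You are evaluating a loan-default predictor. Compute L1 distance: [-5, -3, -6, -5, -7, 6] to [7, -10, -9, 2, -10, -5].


d = |-5-7| + |-3+ 10| + |-6+ 9| + |-5-2| + |-7+ 10| + |6+ 5|
  = 12 + 7 + 3 + 7 + 3 + 11
  = 43

43


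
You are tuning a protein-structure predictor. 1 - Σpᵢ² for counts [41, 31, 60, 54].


Probabilities: [41/186, 31/186, 60/186, 54/186] ≈ [0.2204, 0.1667, 0.3226, 0.2903]
Σpᵢ² = (1681 + 961 + 3600 + 2916)/186² = 9158/34596
Gini = 1 - Σpᵢ² = 1 - 9158/34596 = 0.7353

0.7353


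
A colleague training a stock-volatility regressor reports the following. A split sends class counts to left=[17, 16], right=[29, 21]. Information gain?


Parent = [46, 37], H_parent = 0.9915
H_left = 0.9993 (n=33), H_right = 0.9815 (n=50)
H_children = (33/83)·0.9993 + (50/83)·0.9815 = 0.9886
IG = 0.9915 - 0.9886 = 0.0029

0.0029


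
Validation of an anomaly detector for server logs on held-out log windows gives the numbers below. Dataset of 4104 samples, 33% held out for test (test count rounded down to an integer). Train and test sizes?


Test = ⌊4104·33/100⌋ = 1354
Train = 4104 - 1354 = 2750

Train: 2750, Test: 1354


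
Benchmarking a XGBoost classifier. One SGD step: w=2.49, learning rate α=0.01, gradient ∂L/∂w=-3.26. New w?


w_new = w - α·∇
= 2.49 - 0.01·-3.26
= 2.49 + 0.0326
= 2.5226

2.5226


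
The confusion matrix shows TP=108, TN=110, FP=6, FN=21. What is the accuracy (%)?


Accuracy = (TP+TN)/(TP+TN+FP+FN)
= (108+110)/(245)
= 218/245 = 88.98%

88.98%


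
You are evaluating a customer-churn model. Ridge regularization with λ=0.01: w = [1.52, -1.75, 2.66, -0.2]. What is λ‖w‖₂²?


‖w‖₂² = (1.52)² + (-1.75)² + (2.66)² + (-0.2)²
     = 2.3104 + 3.0625 + 7.0756 + 0.04
     = 12.4885
λ·‖w‖₂² = 0.01·12.4885 = 0.124885

0.124885


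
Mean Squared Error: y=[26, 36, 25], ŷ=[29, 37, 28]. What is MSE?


Squared errors: (26-29)²=9, (36-37)²=1, (25-28)²=9
Sum = 19
MSE = 19/3 = 19/3

19/3


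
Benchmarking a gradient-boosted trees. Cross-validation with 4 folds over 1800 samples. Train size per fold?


Fold size = 1800/4 = 450
Training per fold = 1800 - 450 = 1350

1350


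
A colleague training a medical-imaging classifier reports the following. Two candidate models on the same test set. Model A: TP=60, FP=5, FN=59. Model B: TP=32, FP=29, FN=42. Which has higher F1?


Model A: P=60/65=0.9231, R=60/119=0.5042, F1=2PR/(P+R)=2TP/(2TP+FP+FN)=120/184=0.6522
Model B: P=32/61=0.5246, R=32/74=0.4324, F1=2PR/(P+R)=2TP/(2TP+FP+FN)=64/135=0.4741
0.6522 > 0.4741 → Model A

Model A


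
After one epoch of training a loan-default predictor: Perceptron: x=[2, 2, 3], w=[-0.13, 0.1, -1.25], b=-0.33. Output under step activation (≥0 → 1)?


z = (2)·(-0.13) + (2)·(0.1) + (3)·(-1.25) - 0.33
  = -4.14
step(z) = 0 (z<0)

0


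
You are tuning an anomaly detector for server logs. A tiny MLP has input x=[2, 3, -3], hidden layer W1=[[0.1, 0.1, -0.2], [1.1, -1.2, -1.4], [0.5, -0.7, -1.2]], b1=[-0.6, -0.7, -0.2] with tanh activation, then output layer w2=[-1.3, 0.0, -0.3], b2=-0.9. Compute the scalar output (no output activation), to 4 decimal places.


z1[0] = (0.1)·(2) + (0.1)·(3) + (-0.2)·(-3) - 0.6 = 0.5
z1[1] = (1.1)·(2) + (-1.2)·(3) + (-1.4)·(-3) - 0.7 = 2.1
z1[2] = (0.5)·(2) + (-0.7)·(3) + (-1.2)·(-3) - 0.2 = 2.3
h = tanh(z1) = [0.4621, 0.9705, 0.9801]
output = (-1.3)·(0.4621) + (0.0)·(0.9705) + (-0.3)·(0.9801) - 0.9 = -1.7948

-1.7948


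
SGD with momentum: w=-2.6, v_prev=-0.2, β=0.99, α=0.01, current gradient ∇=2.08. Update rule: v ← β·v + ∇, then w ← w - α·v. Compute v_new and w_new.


v_new = 0.99·-0.2 + 2.08 = -0.198 + 2.08 = 1.882
w_new = -2.6 - 0.01·1.882 = -2.6 - 0.01882 = -2.61882

v_new=1.882, w_new=-2.61882


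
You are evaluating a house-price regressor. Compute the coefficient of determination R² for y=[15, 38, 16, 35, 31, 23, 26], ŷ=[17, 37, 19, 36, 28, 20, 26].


ȳ = 26.2857
SS_res = Σ(y-ŷ)² = 33
SS_tot = Σ(y-ȳ)² = 479.43
R² = 1 - SS_res/SS_tot = 1 - 0.0688 = 0.9312

0.9312


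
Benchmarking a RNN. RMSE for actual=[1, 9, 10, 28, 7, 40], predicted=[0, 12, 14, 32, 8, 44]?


MSE = 59/6 = 9.8333
RMSE = √(59/6) = 3.1358

3.1358


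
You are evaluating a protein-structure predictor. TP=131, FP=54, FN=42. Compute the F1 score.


Precision = 131/185 = 0.7081
Recall = 131/173 = 0.7572
F1 = 2·P·R/(P+R) = 2·TP/(2·TP+FP+FN) = 262/(262+54+42) = 262/358 = 0.7318

0.7318


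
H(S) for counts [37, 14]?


Probabilities: [37/51, 14/51] ≈ [0.7255, 0.2745]
H = -((37/51)·log₂(37/51) + (14/51)·log₂(14/51))
  = 0.8479 bits

0.8479 bits


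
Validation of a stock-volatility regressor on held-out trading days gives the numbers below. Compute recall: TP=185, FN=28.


Recall = TP/(TP+FN)
= 185/(185+28)
= 185/213 = 86.85%

86.85%


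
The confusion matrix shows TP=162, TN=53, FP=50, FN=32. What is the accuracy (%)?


Accuracy = (TP+TN)/(TP+TN+FP+FN)
= (162+53)/(297)
= 215/297 = 72.39%

72.39%


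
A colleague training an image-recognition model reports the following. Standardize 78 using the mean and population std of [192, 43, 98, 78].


μ = 102.75, σ = 55.1606
z = (78 - 102.75)/55.1606 = -0.4487

-0.4487


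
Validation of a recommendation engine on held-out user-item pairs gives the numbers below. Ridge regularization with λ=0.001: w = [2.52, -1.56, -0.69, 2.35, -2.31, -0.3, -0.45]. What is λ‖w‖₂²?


‖w‖₂² = (2.52)² + (-1.56)² + (-0.69)² + (2.35)² + (-2.31)² + (-0.3)² + (-0.45)²
     = 6.3504 + 2.4336 + 0.4761 + 5.5225 + 5.3361 + 0.09 + 0.2025
     = 20.4112
λ·‖w‖₂² = 0.001·20.4112 = 0.020411

0.020411


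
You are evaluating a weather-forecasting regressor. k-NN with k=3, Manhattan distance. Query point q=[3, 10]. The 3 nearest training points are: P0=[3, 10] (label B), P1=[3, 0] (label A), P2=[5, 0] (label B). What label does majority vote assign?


d(q,P0) = 0  (label B)
d(q,P1) = 10  (label A)
d(q,P2) = 12  (label B)
Votes: A=1, B=2
Majority → B

B


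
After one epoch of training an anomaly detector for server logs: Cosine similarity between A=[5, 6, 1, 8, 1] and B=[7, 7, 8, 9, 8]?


A·B = 5·7 + 6·7 + 1·8 + 8·9 + 1·8 = 165
‖A‖ = √127 = 11.2694, ‖B‖ = √307 = 17.5214
cos = 165/(√127·√307) = 165/√38989 = 0.8356

0.8356


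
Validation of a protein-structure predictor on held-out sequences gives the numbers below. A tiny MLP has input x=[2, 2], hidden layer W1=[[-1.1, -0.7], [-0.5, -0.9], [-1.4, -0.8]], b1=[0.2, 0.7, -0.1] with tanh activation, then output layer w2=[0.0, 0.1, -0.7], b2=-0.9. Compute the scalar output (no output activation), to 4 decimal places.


z1[0] = (-1.1)·(2) + (-0.7)·(2) + 0.2 = -3.4
z1[1] = (-0.5)·(2) + (-0.9)·(2) + 0.7 = -2.1
z1[2] = (-1.4)·(2) + (-0.8)·(2) - 0.1 = -4.5
h = tanh(z1) = [-0.9978, -0.9705, -0.9998]
output = (0.0)·(-0.9978) + (0.1)·(-0.9705) + (-0.7)·(-0.9998) - 0.9 = -0.2972

-0.2972


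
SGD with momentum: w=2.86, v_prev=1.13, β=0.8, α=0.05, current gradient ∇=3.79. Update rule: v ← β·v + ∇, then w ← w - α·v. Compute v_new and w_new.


v_new = 0.8·1.13 + 3.79 = 0.904 + 3.79 = 4.694
w_new = 2.86 - 0.05·4.694 = 2.86 - 0.2347 = 2.6253

v_new=4.694, w_new=2.6253


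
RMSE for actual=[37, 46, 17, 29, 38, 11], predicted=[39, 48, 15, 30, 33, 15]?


MSE = 54/6 = 9
RMSE = √(54/6) = 3.0

3.0


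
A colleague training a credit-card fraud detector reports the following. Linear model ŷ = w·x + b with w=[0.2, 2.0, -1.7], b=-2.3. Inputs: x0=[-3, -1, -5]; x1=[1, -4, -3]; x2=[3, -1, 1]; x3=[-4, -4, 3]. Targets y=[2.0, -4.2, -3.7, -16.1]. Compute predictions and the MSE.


ŷ0 = (0.2)·(-3) + (2.0)·(-1) + (-1.7)·(-5) - 2.3 = 3.6
ŷ1 = (0.2)·(1) + (2.0)·(-4) + (-1.7)·(-3) - 2.3 = -5.0
ŷ2 = (0.2)·(3) + (2.0)·(-1) + (-1.7)·(1) - 2.3 = -5.4
ŷ3 = (0.2)·(-4) + (2.0)·(-4) + (-1.7)·(3) - 2.3 = -16.2
errors² = [2.56, 0.64, 2.89, 0.01]
MSE = 6.1000/4 = 1.525

1.525


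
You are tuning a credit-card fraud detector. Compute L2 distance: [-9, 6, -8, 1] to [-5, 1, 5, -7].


d = √((-9+ 5)² + (6-1)² + (-8-5)² + (1+ 7)²)
  = √(16 + 25 + 169 + 64)
  = √274 = 16.5529

16.5529


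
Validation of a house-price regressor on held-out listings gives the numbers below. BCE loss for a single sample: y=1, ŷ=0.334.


BCE = -[y·ln(p) + (1-y)·ln(1-p)]
= -1·ln(0.334) - 0
= -ln(0.334) = 1.0966

1.0966


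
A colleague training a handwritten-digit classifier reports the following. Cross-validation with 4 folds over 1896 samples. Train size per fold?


Fold size = 1896/4 = 474
Training per fold = 1896 - 474 = 1422

1422


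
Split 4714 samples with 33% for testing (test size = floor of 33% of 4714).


Test = ⌊4714·33/100⌋ = 1555
Train = 4714 - 1555 = 3159

Train: 3159, Test: 1555


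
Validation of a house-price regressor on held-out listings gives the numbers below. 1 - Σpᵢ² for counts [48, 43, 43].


Probabilities: [48/134, 43/134, 43/134] ≈ [0.3582, 0.3209, 0.3209]
Σpᵢ² = (2304 + 1849 + 1849)/134² = 6002/17956
Gini = 1 - Σpᵢ² = 1 - 6002/17956 = 0.6657

0.6657


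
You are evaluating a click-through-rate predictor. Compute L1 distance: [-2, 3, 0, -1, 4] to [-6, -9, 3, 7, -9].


d = |-2+ 6| + |3+ 9| + |0-3| + |-1-7| + |4+ 9|
  = 4 + 12 + 3 + 8 + 13
  = 40

40


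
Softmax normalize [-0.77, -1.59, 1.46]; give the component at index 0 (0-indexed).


Exponentials: e^-0.77=0.463, e^-1.59=0.2039, e^1.46=4.306
Sum = 4.9729
Softmax = [0.0931, 0.041, 0.8659]
p[0] = 0.463/4.9729 = 0.0931

0.0931


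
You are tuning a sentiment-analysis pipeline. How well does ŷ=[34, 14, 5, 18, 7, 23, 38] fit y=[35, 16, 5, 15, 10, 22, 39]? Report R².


ȳ = 20.2857
SS_res = Σ(y-ŷ)² = 25
SS_tot = Σ(y-ȳ)² = 955.43
R² = 1 - SS_res/SS_tot = 1 - 0.0262 = 0.9738

0.9738


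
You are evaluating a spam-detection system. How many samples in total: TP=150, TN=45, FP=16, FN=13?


Total = TP + TN + FP + FN
= 150 + 45 + 16 + 13
= 224
(Predicted positive: 166, predicted negative: 58)

224


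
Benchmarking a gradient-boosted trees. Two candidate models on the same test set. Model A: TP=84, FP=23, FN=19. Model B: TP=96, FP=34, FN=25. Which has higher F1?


Model A: P=84/107=0.785, R=84/103=0.8155, F1=2PR/(P+R)=2TP/(2TP+FP+FN)=168/210=0.8
Model B: P=96/130=0.7385, R=96/121=0.7934, F1=2PR/(P+R)=2TP/(2TP+FP+FN)=192/251=0.7649
0.8 > 0.7649 → Model A

Model A


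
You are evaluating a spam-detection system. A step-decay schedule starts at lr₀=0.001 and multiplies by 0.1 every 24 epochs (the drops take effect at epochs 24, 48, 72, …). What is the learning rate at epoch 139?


n_drops = ⌊139/24⌋ = 5
lr = 0.001·0.1^5 = 0.001·0.00001 = 0.00000001

0.00000001


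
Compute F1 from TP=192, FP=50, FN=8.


Precision = 192/242 = 0.7934
Recall = 192/200 = 0.96
F1 = 2·P·R/(P+R) = 2·TP/(2·TP+FP+FN) = 384/(384+50+8) = 384/442 = 0.8688

0.8688


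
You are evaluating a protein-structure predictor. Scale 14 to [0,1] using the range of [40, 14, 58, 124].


min=14, max=124
(14-14)/(124-14) = 0/110 = 0.0

0.0


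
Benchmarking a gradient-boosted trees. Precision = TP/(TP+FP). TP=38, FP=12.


Precision = TP/(TP+FP)
= 38/(38+12)
= 38/50 = 76.0%

76.0%


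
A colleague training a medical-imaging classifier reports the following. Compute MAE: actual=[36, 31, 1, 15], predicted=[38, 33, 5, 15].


Absolute errors: |36-38|=2, |31-33|=2, |1-5|=4, |15-15|=0
Sum = 8
MAE = 8/4 = 2

2


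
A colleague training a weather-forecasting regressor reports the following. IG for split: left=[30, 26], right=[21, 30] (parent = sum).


Parent = [51, 56], H_parent = 0.9984
H_left = 0.9963 (n=56), H_right = 0.9774 (n=51)
H_children = (56/107)·0.9963 + (51/107)·0.9774 = 0.9873
IG = 0.9984 - 0.9873 = 0.0111

0.0111


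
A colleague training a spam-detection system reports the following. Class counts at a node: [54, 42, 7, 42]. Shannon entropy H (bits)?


Probabilities: [54/145, 42/145, 7/145, 42/145] ≈ [0.3724, 0.2897, 0.0483, 0.2897]
H = -((54/145)·log₂(54/145) + (42/145)·log₂(42/145) + (7/145)·log₂(7/145) + (42/145)·log₂(42/145))
  = 1.7774 bits

1.7774 bits
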